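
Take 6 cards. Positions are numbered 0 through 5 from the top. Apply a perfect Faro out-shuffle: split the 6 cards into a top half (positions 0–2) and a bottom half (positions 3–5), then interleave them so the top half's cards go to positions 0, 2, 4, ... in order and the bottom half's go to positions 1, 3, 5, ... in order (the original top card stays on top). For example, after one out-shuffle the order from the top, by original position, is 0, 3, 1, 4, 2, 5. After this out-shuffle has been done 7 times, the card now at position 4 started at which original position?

Work backwards from position 4, undoing one out-shuffle at a time:
4 ← 2 ← 1 ← 3 ← 4 ← 2 ← 1 ← 3
So the card now at position 4 started at position 3.

3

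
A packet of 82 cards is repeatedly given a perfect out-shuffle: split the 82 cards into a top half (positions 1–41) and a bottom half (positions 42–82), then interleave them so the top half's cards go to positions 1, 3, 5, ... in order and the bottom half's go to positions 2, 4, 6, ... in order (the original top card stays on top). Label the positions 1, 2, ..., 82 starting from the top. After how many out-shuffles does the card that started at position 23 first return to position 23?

54

Follow position 23 under repeated out-shuffles:
23 → 45 → 8 → 15 → 29 → 57 → 32 → 63 → ... → 23 (length 54)
It first returns after 54 out-shuffles.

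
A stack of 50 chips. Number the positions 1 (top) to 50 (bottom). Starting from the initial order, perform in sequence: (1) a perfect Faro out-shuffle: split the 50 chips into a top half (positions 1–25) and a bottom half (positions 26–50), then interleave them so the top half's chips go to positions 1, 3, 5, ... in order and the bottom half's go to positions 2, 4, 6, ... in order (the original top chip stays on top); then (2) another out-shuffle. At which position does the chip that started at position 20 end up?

28

Track the chip from position 20 forward through each operation:
  after op 1 (out-shuffle): 20 → 39
  after op 2 (out-shuffle): 39 → 28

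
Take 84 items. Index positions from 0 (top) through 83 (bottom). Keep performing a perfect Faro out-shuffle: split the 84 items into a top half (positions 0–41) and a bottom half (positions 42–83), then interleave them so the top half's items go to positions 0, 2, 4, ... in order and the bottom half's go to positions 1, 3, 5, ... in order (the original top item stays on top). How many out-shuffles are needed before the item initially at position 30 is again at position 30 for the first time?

82

Follow position 30 under repeated out-shuffles:
30 → 60 → 37 → 74 → 65 → 47 → 11 → 22 → ... → 30 (length 82)
It first returns after 82 out-shuffles.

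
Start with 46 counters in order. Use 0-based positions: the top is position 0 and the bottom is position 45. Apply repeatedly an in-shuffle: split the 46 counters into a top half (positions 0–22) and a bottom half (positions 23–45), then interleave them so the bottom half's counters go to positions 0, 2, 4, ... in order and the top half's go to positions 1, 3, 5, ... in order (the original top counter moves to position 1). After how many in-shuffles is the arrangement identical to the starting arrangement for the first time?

23

The in-shuffle permutes the 46 positions with cycle lengths [23, 23].
Every counter is home exactly when every cycle has completed a whole number of laps, i.e. after lcm(23) = 23 in-shuffles.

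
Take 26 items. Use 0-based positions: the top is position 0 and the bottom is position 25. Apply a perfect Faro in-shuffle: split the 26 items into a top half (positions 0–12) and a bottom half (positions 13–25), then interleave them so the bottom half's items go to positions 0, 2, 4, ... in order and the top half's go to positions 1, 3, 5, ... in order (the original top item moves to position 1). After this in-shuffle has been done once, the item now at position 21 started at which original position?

10

Work backwards from position 21, undoing one in-shuffle at a time:
21 ← 10
So the item now at position 21 started at position 10.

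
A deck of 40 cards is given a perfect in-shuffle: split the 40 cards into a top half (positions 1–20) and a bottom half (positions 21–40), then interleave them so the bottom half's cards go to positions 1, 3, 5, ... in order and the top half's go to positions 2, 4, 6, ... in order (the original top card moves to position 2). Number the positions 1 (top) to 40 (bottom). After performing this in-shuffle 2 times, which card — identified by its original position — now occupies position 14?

Work backwards from position 14, undoing one in-shuffle at a time:
14 ← 7 ← 24
So the card now at position 14 started at position 24.

24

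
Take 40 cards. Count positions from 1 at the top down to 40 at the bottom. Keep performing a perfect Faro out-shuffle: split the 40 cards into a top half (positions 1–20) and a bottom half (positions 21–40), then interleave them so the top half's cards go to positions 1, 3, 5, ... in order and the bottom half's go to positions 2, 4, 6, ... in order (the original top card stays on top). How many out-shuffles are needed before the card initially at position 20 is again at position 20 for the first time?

12

Follow position 20 under repeated out-shuffles:
20 → 39 → 38 → 36 → 32 → 24 → 8 → 15 → 29 → 18 → 35 → 30 → 20
It first returns after 12 out-shuffles.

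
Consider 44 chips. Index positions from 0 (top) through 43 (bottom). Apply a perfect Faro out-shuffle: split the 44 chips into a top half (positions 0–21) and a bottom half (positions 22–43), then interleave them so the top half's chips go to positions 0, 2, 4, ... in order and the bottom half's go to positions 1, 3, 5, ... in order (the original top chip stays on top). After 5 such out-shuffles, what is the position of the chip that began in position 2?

21

Track the chip's position through each out-shuffle:
2 → 4 → 8 → 16 → 32 → 21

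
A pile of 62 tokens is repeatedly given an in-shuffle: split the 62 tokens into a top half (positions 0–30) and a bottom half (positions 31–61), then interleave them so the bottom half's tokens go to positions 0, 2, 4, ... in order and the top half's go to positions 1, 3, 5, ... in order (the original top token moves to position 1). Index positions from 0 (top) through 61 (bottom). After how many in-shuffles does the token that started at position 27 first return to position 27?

Follow position 27 under repeated in-shuffles:
27 → 55 → 48 → 34 → 6 → 13 → 27
It first returns after 6 in-shuffles.

6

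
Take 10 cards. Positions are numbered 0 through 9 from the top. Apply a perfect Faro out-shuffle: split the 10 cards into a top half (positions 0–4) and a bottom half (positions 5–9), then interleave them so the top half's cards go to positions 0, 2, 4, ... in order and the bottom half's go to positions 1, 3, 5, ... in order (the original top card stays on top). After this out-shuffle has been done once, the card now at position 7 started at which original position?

8

Work backwards from position 7, undoing one out-shuffle at a time:
7 ← 8
So the card now at position 7 started at position 8.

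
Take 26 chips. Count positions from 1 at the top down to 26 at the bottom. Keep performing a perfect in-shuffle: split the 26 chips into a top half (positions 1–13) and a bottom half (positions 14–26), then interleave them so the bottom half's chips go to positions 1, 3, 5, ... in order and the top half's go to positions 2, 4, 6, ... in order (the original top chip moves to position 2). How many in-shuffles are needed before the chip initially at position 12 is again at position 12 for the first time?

6

Follow position 12 under repeated in-shuffles:
12 → 24 → 21 → 15 → 3 → 6 → 12
It first returns after 6 in-shuffles.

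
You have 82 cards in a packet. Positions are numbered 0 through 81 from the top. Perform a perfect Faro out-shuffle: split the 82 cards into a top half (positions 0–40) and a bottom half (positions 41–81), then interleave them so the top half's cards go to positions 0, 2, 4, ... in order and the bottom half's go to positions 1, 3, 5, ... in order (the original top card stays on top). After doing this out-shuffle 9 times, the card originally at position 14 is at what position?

Track the card's position through each out-shuffle:
14 → 28 → 56 → 31 → 62 → 43 → 5 → 10 → 20 → 40

40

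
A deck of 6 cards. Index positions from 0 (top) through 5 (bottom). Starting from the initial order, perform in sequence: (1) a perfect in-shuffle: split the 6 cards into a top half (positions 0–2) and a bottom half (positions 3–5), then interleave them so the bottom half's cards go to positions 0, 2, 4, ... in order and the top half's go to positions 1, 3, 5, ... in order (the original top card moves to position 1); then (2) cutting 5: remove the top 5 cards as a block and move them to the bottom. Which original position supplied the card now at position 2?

0

Undo the operations in reverse order, starting from position 2:
  undo op 2 (cut 5): 2 ← 1
  undo op 1 (in-shuffle, from top half): 1 ← 0
So the card at position 2 came from original position 0.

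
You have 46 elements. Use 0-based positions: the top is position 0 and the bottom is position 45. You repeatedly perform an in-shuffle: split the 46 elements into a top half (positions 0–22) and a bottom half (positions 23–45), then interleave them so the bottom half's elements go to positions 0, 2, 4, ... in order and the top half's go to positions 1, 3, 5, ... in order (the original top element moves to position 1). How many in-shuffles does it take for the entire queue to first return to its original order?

The in-shuffle permutes the 46 positions with cycle lengths [23, 23].
Every element is home exactly when every cycle has completed a whole number of laps, i.e. after lcm(23) = 23 in-shuffles.

23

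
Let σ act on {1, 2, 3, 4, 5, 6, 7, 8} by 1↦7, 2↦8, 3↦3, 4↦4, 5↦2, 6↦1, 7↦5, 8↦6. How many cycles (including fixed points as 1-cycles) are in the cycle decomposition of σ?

3

Cycle decomposition: (1 7 5 2 8 6) (3) (4).
3 cycles.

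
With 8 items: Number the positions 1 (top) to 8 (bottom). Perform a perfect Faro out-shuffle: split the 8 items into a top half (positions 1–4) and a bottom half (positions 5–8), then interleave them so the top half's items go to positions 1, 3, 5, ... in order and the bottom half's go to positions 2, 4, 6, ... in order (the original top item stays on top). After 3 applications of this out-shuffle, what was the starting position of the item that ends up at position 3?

Work backwards from position 3, undoing one out-shuffle at a time:
3 ← 2 ← 5 ← 3
So the item now at position 3 started at position 3.

3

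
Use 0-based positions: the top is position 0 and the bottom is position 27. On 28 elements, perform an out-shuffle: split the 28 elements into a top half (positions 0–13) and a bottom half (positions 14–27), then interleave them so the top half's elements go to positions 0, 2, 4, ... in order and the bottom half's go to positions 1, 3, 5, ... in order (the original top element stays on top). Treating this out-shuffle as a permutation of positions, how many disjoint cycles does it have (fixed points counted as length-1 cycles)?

5

Trace each unvisited position around until it returns:
(0) (1 2 4 8 16 5 ... len 18) (3 6 12 24 21 15) (9 18) (27)
5 cycles in total.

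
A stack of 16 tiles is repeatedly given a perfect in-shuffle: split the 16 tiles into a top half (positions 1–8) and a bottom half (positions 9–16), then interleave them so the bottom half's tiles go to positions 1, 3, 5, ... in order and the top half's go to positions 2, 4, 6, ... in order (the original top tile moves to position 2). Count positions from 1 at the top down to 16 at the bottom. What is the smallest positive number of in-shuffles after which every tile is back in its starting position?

The in-shuffle permutes the 16 positions with cycle lengths [8, 8].
Every tile is home exactly when every cycle has completed a whole number of laps, i.e. after lcm(8) = 8 in-shuffles.

8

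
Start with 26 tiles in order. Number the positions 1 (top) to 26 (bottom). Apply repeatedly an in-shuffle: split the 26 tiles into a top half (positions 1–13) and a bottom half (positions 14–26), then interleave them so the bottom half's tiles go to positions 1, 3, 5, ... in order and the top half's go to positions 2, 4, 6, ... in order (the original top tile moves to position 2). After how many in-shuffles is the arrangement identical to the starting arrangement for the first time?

The in-shuffle permutes the 26 positions with cycle lengths [2, 6, 18].
Every tile is home exactly when every cycle has completed a whole number of laps, i.e. after lcm(2, 6, 18) = 18 in-shuffles.

18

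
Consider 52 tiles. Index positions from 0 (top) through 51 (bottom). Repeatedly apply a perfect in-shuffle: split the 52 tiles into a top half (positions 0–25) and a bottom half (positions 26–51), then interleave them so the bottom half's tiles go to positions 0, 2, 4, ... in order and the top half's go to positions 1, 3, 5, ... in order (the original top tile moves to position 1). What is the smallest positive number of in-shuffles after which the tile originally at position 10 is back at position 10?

52

Follow position 10 under repeated in-shuffles:
10 → 21 → 43 → 34 → 16 → 33 → 14 → 29 → ... → 10 (length 52)
It first returns after 52 in-shuffles.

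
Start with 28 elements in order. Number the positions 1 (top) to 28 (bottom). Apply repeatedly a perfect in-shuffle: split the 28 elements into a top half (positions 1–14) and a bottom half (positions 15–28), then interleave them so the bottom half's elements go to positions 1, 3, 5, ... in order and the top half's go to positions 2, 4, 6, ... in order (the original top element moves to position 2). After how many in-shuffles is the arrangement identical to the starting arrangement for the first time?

28

The in-shuffle permutes the 28 positions with cycle lengths [28].
Every element is home exactly when every cycle has completed a whole number of laps, i.e. after lcm(28) = 28 in-shuffles.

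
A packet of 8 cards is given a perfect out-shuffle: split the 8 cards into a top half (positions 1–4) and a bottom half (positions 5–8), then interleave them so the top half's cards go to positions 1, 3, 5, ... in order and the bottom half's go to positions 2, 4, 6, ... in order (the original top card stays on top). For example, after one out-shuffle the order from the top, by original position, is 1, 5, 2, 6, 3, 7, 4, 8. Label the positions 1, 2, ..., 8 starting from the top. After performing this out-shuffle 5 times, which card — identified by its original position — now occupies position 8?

8

Work backwards from position 8, undoing one out-shuffle at a time:
8 ← 8 ← 8 ← 8 ← 8 ← 8
So the card now at position 8 started at position 8.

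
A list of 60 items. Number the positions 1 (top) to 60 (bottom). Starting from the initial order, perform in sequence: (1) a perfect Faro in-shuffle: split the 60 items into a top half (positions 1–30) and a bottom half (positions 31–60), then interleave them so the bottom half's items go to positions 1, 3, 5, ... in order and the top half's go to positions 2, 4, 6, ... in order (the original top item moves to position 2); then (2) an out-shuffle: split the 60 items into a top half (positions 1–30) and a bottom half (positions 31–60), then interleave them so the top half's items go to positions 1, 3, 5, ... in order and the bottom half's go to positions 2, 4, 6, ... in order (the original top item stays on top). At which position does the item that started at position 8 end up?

Track the item from position 8 forward through each operation:
  after op 1 (in-shuffle): 8 → 16
  after op 2 (out-shuffle): 16 → 31

31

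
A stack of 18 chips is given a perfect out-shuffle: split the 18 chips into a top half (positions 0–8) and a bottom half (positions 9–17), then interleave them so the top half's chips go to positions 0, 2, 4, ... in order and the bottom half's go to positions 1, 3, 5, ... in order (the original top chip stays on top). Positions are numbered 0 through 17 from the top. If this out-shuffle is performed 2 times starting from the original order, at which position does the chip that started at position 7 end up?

11

Track the chip's position through each out-shuffle:
7 → 14 → 11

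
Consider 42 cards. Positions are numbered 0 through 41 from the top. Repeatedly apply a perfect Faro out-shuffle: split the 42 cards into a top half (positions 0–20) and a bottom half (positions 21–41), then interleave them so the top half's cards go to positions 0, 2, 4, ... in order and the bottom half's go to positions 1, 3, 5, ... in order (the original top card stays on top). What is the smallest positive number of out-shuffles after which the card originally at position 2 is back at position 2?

Follow position 2 under repeated out-shuffles:
2 → 4 → 8 → 16 → 32 → 23 → 5 → 10 → 20 → 40 → 39 → 37 → 33 → 25 → 9 → 18 → 36 → 31 → 21 → 1 → 2
It first returns after 20 out-shuffles.

20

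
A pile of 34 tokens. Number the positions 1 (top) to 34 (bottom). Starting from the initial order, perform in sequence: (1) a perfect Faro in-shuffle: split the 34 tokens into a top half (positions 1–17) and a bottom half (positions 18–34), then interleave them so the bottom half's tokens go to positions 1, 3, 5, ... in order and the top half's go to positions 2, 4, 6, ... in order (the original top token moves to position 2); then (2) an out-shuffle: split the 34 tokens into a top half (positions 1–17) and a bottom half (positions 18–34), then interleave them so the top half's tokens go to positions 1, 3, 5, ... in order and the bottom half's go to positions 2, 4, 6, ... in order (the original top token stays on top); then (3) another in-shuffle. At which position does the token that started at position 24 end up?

15

Track the token from position 24 forward through each operation:
  after op 1 (in-shuffle): 24 → 13
  after op 2 (out-shuffle): 13 → 25
  after op 3 (in-shuffle): 25 → 15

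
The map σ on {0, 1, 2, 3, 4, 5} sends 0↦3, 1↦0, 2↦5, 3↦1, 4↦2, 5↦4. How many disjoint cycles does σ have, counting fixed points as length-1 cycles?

2

Cycle decomposition: (0 3 1) (2 5 4).
2 cycles.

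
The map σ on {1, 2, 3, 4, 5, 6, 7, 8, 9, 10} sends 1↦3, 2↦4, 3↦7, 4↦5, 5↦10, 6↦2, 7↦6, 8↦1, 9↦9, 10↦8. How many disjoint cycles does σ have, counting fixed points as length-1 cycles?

Cycle decomposition: (1 3 7 6 2 4 5 10 8) (9).
2 cycles.

2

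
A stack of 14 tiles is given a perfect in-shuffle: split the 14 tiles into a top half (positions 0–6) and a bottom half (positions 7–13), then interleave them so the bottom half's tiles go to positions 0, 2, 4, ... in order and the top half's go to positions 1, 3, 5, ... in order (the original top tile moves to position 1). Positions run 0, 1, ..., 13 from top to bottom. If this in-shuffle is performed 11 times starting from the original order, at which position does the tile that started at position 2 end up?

8

Track the tile's position through each in-shuffle:
2 → 5 → 11 → 8 → 2 → 5 → 11 → 8 → 2 → 5 → 11 → 8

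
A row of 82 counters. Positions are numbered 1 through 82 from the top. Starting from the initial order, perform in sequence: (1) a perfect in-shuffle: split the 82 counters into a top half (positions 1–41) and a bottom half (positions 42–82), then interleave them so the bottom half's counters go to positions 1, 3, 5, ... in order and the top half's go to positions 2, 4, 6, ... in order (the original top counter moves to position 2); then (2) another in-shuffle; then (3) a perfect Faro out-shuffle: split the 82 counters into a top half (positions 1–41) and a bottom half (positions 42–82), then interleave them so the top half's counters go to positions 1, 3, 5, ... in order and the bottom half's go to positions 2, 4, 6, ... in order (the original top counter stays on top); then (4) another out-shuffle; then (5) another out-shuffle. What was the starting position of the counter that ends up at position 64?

Undo the operations in reverse order, starting from position 64:
  undo op 5 (out-shuffle, from bottom half): 64 ← 73
  undo op 4 (out-shuffle, from top half): 73 ← 37
  undo op 3 (out-shuffle, from top half): 37 ← 19
  undo op 2 (in-shuffle, from bottom half): 19 ← 51
  undo op 1 (in-shuffle, from bottom half): 51 ← 67
So the counter at position 64 came from original position 67.

67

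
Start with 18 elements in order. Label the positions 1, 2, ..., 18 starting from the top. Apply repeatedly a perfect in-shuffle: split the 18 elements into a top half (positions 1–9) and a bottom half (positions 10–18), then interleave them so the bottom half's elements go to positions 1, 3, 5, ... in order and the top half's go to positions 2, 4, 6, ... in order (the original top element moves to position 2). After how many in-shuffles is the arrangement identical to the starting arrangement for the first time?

18

The in-shuffle permutes the 18 positions with cycle lengths [18].
Every element is home exactly when every cycle has completed a whole number of laps, i.e. after lcm(18) = 18 in-shuffles.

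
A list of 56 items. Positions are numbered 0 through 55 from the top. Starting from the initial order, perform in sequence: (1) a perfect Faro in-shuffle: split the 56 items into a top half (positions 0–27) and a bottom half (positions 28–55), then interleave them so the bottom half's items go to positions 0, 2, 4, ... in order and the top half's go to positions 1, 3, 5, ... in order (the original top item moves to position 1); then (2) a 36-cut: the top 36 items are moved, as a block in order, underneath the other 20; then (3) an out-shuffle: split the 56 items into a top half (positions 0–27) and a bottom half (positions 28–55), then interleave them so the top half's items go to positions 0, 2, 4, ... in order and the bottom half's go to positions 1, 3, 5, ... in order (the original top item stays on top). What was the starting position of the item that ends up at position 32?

54

Undo the operations in reverse order, starting from position 32:
  undo op 3 (out-shuffle, from top half): 32 ← 16
  undo op 2 (cut 36): 16 ← 52
  undo op 1 (in-shuffle, from bottom half): 52 ← 54
So the item at position 32 came from original position 54.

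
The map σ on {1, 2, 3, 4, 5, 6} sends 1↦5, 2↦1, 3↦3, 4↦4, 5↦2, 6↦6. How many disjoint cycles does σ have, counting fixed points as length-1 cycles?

Cycle decomposition: (1 5 2) (3) (4) (6).
4 cycles.

4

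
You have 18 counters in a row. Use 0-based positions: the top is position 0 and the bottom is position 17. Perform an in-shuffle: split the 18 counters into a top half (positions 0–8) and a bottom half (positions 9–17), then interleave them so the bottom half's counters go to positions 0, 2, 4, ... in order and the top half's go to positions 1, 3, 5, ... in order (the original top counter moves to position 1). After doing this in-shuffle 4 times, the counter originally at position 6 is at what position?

16

Track the counter's position through each in-shuffle:
6 → 13 → 8 → 17 → 16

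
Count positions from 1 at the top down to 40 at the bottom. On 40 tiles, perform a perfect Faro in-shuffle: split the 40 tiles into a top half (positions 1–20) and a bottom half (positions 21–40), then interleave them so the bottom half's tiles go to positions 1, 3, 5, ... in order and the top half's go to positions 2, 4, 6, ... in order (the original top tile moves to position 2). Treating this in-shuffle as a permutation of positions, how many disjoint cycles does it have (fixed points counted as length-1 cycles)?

2

Trace each unvisited position around until it returns:
(1 2 4 8 16 32 ... len 20) (3 6 12 24 7 14 ... len 20)
2 cycles in total.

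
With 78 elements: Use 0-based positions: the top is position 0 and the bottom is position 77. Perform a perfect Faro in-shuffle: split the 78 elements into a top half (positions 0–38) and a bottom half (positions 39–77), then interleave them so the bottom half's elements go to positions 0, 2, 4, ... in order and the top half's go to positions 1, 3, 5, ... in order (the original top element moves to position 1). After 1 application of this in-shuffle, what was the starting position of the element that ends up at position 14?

46

Work backwards from position 14, undoing one in-shuffle at a time:
14 ← 46
So the element now at position 14 started at position 46.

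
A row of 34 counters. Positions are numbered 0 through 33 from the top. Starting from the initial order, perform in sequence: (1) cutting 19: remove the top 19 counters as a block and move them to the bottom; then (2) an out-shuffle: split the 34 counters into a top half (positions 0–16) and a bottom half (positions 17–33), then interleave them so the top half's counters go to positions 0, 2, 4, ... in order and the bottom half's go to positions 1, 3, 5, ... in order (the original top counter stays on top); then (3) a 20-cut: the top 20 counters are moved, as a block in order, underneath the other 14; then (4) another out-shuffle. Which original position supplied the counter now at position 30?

2

Undo the operations in reverse order, starting from position 30:
  undo op 4 (out-shuffle, from top half): 30 ← 15
  undo op 3 (cut 20): 15 ← 1
  undo op 2 (out-shuffle, from bottom half): 1 ← 17
  undo op 1 (cut 19): 17 ← 2
So the counter at position 30 came from original position 2.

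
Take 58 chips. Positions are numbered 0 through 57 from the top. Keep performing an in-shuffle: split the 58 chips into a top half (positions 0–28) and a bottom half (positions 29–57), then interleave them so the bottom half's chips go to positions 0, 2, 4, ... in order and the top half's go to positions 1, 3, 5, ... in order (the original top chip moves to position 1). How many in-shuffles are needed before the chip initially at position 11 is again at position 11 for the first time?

58

Follow position 11 under repeated in-shuffles:
11 → 23 → 47 → 36 → 14 → 29 → 0 → 1 → ... → 11 (length 58)
It first returns after 58 in-shuffles.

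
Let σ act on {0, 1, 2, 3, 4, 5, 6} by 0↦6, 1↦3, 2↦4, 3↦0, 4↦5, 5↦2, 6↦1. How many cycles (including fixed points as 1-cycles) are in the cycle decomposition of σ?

Cycle decomposition: (0 6 1 3) (2 4 5).
2 cycles.

2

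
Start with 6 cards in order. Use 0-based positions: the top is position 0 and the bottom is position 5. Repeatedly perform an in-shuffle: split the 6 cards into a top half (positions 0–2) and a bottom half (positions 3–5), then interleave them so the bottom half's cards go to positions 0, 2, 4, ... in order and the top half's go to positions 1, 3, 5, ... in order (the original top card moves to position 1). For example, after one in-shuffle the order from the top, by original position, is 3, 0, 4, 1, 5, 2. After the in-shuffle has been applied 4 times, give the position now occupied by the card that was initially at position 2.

Track the card's position through each in-shuffle:
2 → 5 → 4 → 2 → 5

5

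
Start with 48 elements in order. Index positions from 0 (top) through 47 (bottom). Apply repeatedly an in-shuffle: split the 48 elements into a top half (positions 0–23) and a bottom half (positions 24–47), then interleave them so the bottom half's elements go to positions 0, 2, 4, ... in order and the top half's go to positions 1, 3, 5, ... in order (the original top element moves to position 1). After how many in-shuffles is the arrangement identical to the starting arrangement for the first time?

21

The in-shuffle permutes the 48 positions with cycle lengths [3, 3, 21, 21].
Every element is home exactly when every cycle has completed a whole number of laps, i.e. after lcm(3, 21) = 21 in-shuffles.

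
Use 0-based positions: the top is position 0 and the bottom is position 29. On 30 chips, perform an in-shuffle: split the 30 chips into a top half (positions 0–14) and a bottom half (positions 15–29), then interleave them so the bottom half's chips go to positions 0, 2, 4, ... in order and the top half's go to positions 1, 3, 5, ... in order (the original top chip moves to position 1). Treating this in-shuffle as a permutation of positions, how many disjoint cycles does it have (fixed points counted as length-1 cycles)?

6

Trace each unvisited position around until it returns:
(0 1 3 7 15) (2 5 11 23 16) (4 9 19 8 17) (6 13 27 24 18) (10 21 12 25 20) (14 29 28 26 22)
6 cycles in total.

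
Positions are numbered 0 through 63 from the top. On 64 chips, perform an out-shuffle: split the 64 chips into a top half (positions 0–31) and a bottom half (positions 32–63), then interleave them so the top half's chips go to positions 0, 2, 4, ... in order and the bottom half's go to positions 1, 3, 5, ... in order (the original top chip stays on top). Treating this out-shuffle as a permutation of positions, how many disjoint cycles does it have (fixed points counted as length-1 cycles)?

14

Trace each unvisited position around until it returns:
(0) (1 2 4 8 16 32) (3 6 12 24 48 33) (5 10 20 40 17 34) (7 14 28 56 49 35) (9 18 36) (11 22 44 25 50 37) (13 26 52 41 19 38) ... plus 6 more
14 cycles in total.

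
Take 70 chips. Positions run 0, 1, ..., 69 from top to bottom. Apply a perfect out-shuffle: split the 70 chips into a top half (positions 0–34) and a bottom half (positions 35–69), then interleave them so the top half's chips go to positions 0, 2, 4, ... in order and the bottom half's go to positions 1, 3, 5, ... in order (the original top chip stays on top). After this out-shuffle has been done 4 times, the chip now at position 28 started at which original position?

19

Work backwards from position 28, undoing one out-shuffle at a time:
28 ← 14 ← 7 ← 38 ← 19
So the chip now at position 28 started at position 19.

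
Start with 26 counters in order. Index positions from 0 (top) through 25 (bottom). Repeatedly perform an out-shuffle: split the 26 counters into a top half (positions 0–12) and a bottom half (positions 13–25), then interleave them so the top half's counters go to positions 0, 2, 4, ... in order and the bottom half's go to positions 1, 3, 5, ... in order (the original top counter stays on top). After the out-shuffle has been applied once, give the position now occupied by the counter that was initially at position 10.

20

Track the counter's position through each out-shuffle:
10 → 20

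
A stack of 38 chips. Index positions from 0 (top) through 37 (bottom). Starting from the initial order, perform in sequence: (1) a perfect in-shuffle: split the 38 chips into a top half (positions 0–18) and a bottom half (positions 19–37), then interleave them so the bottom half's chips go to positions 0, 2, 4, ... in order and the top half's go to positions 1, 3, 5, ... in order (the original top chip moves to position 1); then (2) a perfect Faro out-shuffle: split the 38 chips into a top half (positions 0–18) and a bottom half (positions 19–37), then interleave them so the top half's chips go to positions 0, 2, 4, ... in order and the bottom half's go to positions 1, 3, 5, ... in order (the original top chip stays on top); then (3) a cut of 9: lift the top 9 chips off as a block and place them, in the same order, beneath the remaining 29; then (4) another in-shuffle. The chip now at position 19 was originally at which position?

4

Undo the operations in reverse order, starting from position 19:
  undo op 4 (in-shuffle, from top half): 19 ← 9
  undo op 3 (cut 9): 9 ← 18
  undo op 2 (out-shuffle, from top half): 18 ← 9
  undo op 1 (in-shuffle, from top half): 9 ← 4
So the chip at position 19 came from original position 4.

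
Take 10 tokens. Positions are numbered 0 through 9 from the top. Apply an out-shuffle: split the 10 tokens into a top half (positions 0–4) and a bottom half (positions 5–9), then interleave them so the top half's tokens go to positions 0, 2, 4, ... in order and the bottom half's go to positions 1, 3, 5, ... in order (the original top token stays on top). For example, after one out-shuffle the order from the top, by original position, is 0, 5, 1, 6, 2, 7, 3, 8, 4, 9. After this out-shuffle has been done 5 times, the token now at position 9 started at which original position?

Work backwards from position 9, undoing one out-shuffle at a time:
9 ← 9 ← 9 ← 9 ← 9 ← 9
So the token now at position 9 started at position 9.

9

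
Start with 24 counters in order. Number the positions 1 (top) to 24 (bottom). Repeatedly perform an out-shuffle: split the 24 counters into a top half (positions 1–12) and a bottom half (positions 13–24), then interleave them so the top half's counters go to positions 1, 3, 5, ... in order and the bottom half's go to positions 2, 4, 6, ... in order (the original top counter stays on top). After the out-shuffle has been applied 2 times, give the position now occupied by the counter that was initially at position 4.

13

Track the counter's position through each out-shuffle:
4 → 7 → 13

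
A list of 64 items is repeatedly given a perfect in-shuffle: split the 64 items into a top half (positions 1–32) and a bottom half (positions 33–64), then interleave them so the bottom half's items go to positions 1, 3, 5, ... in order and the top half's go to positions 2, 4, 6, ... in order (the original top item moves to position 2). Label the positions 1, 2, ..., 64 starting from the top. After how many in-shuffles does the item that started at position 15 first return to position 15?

Follow position 15 under repeated in-shuffles:
15 → 30 → 60 → 55 → 45 → 25 → 50 → 35 → 5 → 10 → 20 → 40 → 15
It first returns after 12 in-shuffles.

12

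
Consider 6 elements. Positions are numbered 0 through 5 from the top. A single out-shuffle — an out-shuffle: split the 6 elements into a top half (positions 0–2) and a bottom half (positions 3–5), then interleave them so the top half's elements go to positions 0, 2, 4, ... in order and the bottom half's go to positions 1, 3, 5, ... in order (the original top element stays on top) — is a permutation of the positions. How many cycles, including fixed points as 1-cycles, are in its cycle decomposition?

3

Trace each unvisited position around until it returns:
(0) (1 2 4 3) (5)
3 cycles in total.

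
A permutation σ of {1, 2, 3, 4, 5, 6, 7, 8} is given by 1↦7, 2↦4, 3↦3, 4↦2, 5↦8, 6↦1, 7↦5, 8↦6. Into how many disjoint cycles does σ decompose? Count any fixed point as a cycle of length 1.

Cycle decomposition: (1 7 5 8 6) (2 4) (3).
3 cycles.

3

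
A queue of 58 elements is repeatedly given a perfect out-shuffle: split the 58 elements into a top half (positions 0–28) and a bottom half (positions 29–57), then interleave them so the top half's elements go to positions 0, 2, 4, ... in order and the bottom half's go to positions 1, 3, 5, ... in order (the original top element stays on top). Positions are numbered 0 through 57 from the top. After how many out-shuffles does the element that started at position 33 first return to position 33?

18

Follow position 33 under repeated out-shuffles:
33 → 9 → 18 → 36 → 15 → 30 → 3 → 6 → 12 → 24 → 48 → 39 → 21 → 42 → 27 → 54 → 51 → 45 → 33
It first returns after 18 out-shuffles.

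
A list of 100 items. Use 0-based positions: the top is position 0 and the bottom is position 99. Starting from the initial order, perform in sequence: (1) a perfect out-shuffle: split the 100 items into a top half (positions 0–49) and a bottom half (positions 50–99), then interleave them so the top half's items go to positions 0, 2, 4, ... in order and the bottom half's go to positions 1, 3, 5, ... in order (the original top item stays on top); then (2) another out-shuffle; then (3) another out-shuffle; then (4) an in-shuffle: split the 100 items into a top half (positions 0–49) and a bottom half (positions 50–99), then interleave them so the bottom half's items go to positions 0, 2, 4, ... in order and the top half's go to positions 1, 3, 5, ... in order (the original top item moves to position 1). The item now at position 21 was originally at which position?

Undo the operations in reverse order, starting from position 21:
  undo op 4 (in-shuffle, from top half): 21 ← 10
  undo op 3 (out-shuffle, from top half): 10 ← 5
  undo op 2 (out-shuffle, from bottom half): 5 ← 52
  undo op 1 (out-shuffle, from top half): 52 ← 26
So the item at position 21 came from original position 26.

26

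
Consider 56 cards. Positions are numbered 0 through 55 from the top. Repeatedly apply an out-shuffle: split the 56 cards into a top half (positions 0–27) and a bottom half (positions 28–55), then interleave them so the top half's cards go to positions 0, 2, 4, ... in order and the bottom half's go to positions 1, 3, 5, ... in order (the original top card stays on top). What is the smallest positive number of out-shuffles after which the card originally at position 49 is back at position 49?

Follow position 49 under repeated out-shuffles:
49 → 43 → 31 → 7 → 14 → 28 → 1 → 2 → 4 → 8 → 16 → 32 → 9 → 18 → 36 → 17 → 34 → 13 → 26 → 52 → 49
It first returns after 20 out-shuffles.

20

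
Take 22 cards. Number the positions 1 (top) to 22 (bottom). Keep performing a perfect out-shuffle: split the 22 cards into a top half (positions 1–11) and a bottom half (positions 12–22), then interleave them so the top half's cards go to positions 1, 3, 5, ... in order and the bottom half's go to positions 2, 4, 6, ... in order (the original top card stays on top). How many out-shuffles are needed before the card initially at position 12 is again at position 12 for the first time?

Follow position 12 under repeated out-shuffles:
12 → 2 → 3 → 5 → 9 → 17 → 12
It first returns after 6 out-shuffles.

6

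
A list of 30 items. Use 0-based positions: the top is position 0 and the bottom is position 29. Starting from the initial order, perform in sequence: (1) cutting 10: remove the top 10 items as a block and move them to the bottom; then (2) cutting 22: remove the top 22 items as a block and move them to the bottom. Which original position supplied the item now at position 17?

Undo the operations in reverse order, starting from position 17:
  undo op 2 (cut 22): 17 ← 9
  undo op 1 (cut 10): 9 ← 19
So the item at position 17 came from original position 19.

19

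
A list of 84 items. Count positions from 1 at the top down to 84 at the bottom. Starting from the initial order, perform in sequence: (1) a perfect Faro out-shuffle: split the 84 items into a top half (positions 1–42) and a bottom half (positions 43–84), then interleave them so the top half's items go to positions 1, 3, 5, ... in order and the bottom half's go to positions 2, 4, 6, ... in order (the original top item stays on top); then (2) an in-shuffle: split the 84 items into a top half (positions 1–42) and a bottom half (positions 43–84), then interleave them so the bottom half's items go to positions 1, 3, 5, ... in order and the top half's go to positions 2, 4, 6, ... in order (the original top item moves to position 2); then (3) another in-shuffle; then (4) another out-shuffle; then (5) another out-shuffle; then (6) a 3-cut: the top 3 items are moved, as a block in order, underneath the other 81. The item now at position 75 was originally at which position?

Undo the operations in reverse order, starting from position 75:
  undo op 6 (cut 3): 75 ← 78
  undo op 5 (out-shuffle, from bottom half): 78 ← 81
  undo op 4 (out-shuffle, from top half): 81 ← 41
  undo op 3 (in-shuffle, from bottom half): 41 ← 63
  undo op 2 (in-shuffle, from bottom half): 63 ← 74
  undo op 1 (out-shuffle, from bottom half): 74 ← 79
So the item at position 75 came from original position 79.

79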